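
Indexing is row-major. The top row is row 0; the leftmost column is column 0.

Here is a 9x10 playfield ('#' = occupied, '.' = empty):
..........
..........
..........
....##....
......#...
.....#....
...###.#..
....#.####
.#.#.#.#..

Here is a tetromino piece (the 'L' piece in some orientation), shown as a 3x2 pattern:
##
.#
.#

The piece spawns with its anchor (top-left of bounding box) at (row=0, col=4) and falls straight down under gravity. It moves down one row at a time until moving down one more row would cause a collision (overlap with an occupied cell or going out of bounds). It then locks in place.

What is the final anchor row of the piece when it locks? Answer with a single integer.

Answer: 0

Derivation:
Spawn at (row=0, col=4). Try each row:
  row 0: fits
  row 1: blocked -> lock at row 0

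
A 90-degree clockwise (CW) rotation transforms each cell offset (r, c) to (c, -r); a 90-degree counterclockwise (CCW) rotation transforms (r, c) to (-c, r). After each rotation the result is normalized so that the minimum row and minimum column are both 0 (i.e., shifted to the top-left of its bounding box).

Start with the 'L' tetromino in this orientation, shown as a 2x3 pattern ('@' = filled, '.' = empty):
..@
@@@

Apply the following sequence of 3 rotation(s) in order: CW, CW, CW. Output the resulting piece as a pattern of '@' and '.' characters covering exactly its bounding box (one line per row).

Answer: @@
.@
.@

Derivation:
Start:
..@
@@@
After rotation 1 (CW):
@.
@.
@@
After rotation 2 (CW):
@@@
@..
After rotation 3 (CW):
@@
.@
.@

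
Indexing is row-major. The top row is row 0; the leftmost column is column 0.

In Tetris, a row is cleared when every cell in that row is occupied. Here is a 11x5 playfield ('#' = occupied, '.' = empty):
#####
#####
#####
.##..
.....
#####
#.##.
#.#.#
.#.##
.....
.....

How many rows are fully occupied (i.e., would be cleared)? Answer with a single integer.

Check each row:
  row 0: 0 empty cells -> FULL (clear)
  row 1: 0 empty cells -> FULL (clear)
  row 2: 0 empty cells -> FULL (clear)
  row 3: 3 empty cells -> not full
  row 4: 5 empty cells -> not full
  row 5: 0 empty cells -> FULL (clear)
  row 6: 2 empty cells -> not full
  row 7: 2 empty cells -> not full
  row 8: 2 empty cells -> not full
  row 9: 5 empty cells -> not full
  row 10: 5 empty cells -> not full
Total rows cleared: 4

Answer: 4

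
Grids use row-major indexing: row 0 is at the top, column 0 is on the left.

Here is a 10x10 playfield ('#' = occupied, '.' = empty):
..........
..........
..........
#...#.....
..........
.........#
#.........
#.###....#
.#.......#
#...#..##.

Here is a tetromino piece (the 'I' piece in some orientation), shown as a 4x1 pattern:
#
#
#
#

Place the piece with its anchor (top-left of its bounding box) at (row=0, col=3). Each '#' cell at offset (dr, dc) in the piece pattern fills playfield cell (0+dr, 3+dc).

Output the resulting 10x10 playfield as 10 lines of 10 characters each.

Fill (0+0,3+0) = (0,3)
Fill (0+1,3+0) = (1,3)
Fill (0+2,3+0) = (2,3)
Fill (0+3,3+0) = (3,3)

Answer: ...#......
...#......
...#......
#..##.....
..........
.........#
#.........
#.###....#
.#.......#
#...#..##.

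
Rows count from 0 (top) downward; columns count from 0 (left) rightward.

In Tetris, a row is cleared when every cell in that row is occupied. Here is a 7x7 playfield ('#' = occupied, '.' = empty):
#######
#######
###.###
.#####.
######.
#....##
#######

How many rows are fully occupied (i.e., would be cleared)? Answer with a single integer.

Answer: 3

Derivation:
Check each row:
  row 0: 0 empty cells -> FULL (clear)
  row 1: 0 empty cells -> FULL (clear)
  row 2: 1 empty cell -> not full
  row 3: 2 empty cells -> not full
  row 4: 1 empty cell -> not full
  row 5: 4 empty cells -> not full
  row 6: 0 empty cells -> FULL (clear)
Total rows cleared: 3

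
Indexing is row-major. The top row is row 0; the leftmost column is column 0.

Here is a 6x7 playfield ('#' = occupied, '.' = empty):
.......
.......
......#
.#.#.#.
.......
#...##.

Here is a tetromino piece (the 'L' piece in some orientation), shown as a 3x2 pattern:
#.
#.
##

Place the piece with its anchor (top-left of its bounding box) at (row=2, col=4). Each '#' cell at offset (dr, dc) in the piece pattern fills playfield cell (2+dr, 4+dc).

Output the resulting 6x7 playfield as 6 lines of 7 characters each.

Fill (2+0,4+0) = (2,4)
Fill (2+1,4+0) = (3,4)
Fill (2+2,4+0) = (4,4)
Fill (2+2,4+1) = (4,5)

Answer: .......
.......
....#.#
.#.###.
....##.
#...##.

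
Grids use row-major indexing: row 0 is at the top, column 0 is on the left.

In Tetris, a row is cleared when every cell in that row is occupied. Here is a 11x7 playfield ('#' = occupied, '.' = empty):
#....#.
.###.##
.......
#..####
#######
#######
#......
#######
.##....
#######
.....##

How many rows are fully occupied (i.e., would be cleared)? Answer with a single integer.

Answer: 4

Derivation:
Check each row:
  row 0: 5 empty cells -> not full
  row 1: 2 empty cells -> not full
  row 2: 7 empty cells -> not full
  row 3: 2 empty cells -> not full
  row 4: 0 empty cells -> FULL (clear)
  row 5: 0 empty cells -> FULL (clear)
  row 6: 6 empty cells -> not full
  row 7: 0 empty cells -> FULL (clear)
  row 8: 5 empty cells -> not full
  row 9: 0 empty cells -> FULL (clear)
  row 10: 5 empty cells -> not full
Total rows cleared: 4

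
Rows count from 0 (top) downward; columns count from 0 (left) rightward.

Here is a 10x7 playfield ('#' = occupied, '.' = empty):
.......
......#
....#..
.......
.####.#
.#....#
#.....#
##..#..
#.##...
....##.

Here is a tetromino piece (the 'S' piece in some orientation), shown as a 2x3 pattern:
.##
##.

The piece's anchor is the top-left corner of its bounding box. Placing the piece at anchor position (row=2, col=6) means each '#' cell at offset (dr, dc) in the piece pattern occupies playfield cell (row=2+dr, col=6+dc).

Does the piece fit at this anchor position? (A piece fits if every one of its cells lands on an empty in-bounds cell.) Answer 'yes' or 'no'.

Answer: no

Derivation:
Check each piece cell at anchor (2, 6):
  offset (0,1) -> (2,7): out of bounds -> FAIL
  offset (0,2) -> (2,8): out of bounds -> FAIL
  offset (1,0) -> (3,6): empty -> OK
  offset (1,1) -> (3,7): out of bounds -> FAIL
All cells valid: no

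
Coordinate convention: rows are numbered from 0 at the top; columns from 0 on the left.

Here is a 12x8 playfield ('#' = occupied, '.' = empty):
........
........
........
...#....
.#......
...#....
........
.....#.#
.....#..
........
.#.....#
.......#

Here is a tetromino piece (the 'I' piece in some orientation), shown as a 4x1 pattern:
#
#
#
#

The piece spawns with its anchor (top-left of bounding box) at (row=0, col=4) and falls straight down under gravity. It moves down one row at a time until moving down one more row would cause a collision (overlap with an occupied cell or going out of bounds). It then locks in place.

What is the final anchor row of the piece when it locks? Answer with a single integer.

Answer: 8

Derivation:
Spawn at (row=0, col=4). Try each row:
  row 0: fits
  row 1: fits
  row 2: fits
  row 3: fits
  row 4: fits
  row 5: fits
  row 6: fits
  row 7: fits
  row 8: fits
  row 9: blocked -> lock at row 8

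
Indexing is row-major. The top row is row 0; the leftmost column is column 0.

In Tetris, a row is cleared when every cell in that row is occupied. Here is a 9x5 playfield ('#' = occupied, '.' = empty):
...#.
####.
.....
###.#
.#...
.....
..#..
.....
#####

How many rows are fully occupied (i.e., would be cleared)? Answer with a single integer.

Answer: 1

Derivation:
Check each row:
  row 0: 4 empty cells -> not full
  row 1: 1 empty cell -> not full
  row 2: 5 empty cells -> not full
  row 3: 1 empty cell -> not full
  row 4: 4 empty cells -> not full
  row 5: 5 empty cells -> not full
  row 6: 4 empty cells -> not full
  row 7: 5 empty cells -> not full
  row 8: 0 empty cells -> FULL (clear)
Total rows cleared: 1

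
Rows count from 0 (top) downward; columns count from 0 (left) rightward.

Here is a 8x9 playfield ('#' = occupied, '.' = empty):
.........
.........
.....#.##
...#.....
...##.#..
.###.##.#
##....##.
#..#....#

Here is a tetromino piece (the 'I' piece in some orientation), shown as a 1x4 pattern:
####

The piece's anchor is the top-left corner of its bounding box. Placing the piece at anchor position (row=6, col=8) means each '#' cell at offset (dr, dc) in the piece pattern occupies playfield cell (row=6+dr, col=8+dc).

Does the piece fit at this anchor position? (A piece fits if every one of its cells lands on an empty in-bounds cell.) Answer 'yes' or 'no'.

Check each piece cell at anchor (6, 8):
  offset (0,0) -> (6,8): empty -> OK
  offset (0,1) -> (6,9): out of bounds -> FAIL
  offset (0,2) -> (6,10): out of bounds -> FAIL
  offset (0,3) -> (6,11): out of bounds -> FAIL
All cells valid: no

Answer: no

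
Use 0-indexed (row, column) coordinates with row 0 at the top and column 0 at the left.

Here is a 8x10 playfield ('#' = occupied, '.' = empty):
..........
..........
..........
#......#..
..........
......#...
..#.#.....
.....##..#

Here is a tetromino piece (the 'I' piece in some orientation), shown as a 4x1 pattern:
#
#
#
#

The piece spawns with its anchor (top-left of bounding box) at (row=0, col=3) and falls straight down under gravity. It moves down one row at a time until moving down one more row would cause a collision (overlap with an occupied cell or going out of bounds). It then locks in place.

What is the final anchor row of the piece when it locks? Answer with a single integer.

Spawn at (row=0, col=3). Try each row:
  row 0: fits
  row 1: fits
  row 2: fits
  row 3: fits
  row 4: fits
  row 5: blocked -> lock at row 4

Answer: 4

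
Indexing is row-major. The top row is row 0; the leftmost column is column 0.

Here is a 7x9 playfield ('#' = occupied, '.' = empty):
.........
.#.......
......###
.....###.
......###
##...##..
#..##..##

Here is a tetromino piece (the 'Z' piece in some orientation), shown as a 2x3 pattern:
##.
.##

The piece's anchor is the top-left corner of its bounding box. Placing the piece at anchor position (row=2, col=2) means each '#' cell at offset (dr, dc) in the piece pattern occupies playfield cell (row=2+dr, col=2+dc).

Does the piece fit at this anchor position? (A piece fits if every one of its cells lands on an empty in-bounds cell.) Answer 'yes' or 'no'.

Answer: yes

Derivation:
Check each piece cell at anchor (2, 2):
  offset (0,0) -> (2,2): empty -> OK
  offset (0,1) -> (2,3): empty -> OK
  offset (1,1) -> (3,3): empty -> OK
  offset (1,2) -> (3,4): empty -> OK
All cells valid: yes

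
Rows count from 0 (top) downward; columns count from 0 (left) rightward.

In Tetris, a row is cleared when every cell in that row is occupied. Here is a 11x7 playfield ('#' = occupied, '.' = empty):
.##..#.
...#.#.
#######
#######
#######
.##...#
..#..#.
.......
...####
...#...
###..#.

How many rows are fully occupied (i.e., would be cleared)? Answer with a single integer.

Answer: 3

Derivation:
Check each row:
  row 0: 4 empty cells -> not full
  row 1: 5 empty cells -> not full
  row 2: 0 empty cells -> FULL (clear)
  row 3: 0 empty cells -> FULL (clear)
  row 4: 0 empty cells -> FULL (clear)
  row 5: 4 empty cells -> not full
  row 6: 5 empty cells -> not full
  row 7: 7 empty cells -> not full
  row 8: 3 empty cells -> not full
  row 9: 6 empty cells -> not full
  row 10: 3 empty cells -> not full
Total rows cleared: 3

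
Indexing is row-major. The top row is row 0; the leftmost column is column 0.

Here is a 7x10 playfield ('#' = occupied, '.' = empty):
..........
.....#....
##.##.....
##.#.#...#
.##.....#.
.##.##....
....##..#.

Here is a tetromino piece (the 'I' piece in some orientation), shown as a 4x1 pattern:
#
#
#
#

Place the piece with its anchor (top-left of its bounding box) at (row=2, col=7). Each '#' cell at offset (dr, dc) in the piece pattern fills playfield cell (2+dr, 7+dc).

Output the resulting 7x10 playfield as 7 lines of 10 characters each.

Fill (2+0,7+0) = (2,7)
Fill (2+1,7+0) = (3,7)
Fill (2+2,7+0) = (4,7)
Fill (2+3,7+0) = (5,7)

Answer: ..........
.....#....
##.##..#..
##.#.#.#.#
.##....##.
.##.##.#..
....##..#.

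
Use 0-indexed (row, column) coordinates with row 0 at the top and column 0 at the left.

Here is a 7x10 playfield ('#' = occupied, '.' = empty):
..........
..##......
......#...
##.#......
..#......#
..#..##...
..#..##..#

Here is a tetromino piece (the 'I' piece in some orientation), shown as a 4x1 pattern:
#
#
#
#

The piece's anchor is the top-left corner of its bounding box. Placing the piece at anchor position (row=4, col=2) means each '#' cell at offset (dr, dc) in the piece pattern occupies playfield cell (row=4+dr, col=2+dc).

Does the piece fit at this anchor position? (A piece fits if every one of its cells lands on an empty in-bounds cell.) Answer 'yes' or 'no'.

Answer: no

Derivation:
Check each piece cell at anchor (4, 2):
  offset (0,0) -> (4,2): occupied ('#') -> FAIL
  offset (1,0) -> (5,2): occupied ('#') -> FAIL
  offset (2,0) -> (6,2): occupied ('#') -> FAIL
  offset (3,0) -> (7,2): out of bounds -> FAIL
All cells valid: no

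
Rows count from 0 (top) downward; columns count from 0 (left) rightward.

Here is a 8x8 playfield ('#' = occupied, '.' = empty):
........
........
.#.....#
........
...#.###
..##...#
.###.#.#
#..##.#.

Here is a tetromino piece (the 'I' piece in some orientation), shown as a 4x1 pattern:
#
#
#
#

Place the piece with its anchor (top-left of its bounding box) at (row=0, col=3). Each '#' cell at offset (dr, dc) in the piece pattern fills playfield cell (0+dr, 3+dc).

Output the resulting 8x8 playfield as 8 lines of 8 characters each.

Answer: ...#....
...#....
.#.#...#
...#....
...#.###
..##...#
.###.#.#
#..##.#.

Derivation:
Fill (0+0,3+0) = (0,3)
Fill (0+1,3+0) = (1,3)
Fill (0+2,3+0) = (2,3)
Fill (0+3,3+0) = (3,3)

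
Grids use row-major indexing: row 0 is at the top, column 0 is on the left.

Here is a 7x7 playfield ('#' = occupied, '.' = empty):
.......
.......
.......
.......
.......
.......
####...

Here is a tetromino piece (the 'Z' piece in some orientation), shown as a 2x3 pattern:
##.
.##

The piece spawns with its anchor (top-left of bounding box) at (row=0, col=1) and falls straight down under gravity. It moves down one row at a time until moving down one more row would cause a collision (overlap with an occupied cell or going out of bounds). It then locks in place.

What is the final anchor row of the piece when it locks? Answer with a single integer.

Spawn at (row=0, col=1). Try each row:
  row 0: fits
  row 1: fits
  row 2: fits
  row 3: fits
  row 4: fits
  row 5: blocked -> lock at row 4

Answer: 4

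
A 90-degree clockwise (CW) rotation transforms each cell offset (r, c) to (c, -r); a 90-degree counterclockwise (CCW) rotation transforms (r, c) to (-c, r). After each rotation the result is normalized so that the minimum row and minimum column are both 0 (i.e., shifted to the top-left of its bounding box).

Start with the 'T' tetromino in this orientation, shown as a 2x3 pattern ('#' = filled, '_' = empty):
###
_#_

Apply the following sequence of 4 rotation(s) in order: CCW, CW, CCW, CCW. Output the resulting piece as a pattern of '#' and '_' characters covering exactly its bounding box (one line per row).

Start:
###
_#_
After rotation 1 (CCW):
#_
##
#_
After rotation 2 (CW):
###
_#_
After rotation 3 (CCW):
#_
##
#_
After rotation 4 (CCW):
_#_
###

Answer: _#_
###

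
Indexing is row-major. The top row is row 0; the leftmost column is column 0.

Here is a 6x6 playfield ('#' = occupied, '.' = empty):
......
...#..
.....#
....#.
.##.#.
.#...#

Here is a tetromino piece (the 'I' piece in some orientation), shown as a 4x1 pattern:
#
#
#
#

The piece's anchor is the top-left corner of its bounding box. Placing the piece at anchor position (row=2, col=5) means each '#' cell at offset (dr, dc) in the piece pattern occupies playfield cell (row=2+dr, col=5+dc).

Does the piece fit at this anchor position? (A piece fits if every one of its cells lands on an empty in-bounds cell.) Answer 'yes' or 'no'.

Check each piece cell at anchor (2, 5):
  offset (0,0) -> (2,5): occupied ('#') -> FAIL
  offset (1,0) -> (3,5): empty -> OK
  offset (2,0) -> (4,5): empty -> OK
  offset (3,0) -> (5,5): occupied ('#') -> FAIL
All cells valid: no

Answer: no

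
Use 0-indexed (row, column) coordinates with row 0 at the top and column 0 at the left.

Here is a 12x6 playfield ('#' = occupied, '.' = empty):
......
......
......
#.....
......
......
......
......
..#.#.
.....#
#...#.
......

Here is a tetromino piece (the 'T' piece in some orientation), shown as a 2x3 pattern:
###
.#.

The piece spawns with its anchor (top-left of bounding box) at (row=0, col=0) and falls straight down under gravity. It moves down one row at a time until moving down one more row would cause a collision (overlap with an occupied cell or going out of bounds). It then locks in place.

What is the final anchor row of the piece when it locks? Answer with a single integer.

Answer: 2

Derivation:
Spawn at (row=0, col=0). Try each row:
  row 0: fits
  row 1: fits
  row 2: fits
  row 3: blocked -> lock at row 2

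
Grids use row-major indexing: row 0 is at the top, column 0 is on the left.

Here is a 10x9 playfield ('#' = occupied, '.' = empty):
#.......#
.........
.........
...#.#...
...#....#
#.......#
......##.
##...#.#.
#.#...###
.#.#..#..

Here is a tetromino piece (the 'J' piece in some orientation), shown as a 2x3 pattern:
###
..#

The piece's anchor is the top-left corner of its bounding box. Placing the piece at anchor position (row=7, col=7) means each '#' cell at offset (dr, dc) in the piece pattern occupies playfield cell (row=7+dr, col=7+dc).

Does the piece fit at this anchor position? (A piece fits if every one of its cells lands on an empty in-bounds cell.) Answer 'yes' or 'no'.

Check each piece cell at anchor (7, 7):
  offset (0,0) -> (7,7): occupied ('#') -> FAIL
  offset (0,1) -> (7,8): empty -> OK
  offset (0,2) -> (7,9): out of bounds -> FAIL
  offset (1,2) -> (8,9): out of bounds -> FAIL
All cells valid: no

Answer: no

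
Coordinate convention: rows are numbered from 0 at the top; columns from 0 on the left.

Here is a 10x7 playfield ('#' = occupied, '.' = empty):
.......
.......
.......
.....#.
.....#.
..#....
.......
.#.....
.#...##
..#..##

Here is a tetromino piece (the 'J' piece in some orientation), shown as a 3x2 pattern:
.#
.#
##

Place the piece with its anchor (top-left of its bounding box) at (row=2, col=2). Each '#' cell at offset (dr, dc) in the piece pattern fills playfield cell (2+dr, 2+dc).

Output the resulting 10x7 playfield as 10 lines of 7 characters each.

Answer: .......
.......
...#...
...#.#.
..##.#.
..#....
.......
.#.....
.#...##
..#..##

Derivation:
Fill (2+0,2+1) = (2,3)
Fill (2+1,2+1) = (3,3)
Fill (2+2,2+0) = (4,2)
Fill (2+2,2+1) = (4,3)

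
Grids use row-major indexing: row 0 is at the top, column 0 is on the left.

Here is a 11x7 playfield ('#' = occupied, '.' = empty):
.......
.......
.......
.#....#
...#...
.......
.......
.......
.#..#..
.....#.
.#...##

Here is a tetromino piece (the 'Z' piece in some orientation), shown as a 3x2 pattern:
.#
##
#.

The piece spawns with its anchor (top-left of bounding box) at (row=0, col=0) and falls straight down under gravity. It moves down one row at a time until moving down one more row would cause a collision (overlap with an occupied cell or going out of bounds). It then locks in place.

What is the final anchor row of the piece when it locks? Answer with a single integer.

Answer: 1

Derivation:
Spawn at (row=0, col=0). Try each row:
  row 0: fits
  row 1: fits
  row 2: blocked -> lock at row 1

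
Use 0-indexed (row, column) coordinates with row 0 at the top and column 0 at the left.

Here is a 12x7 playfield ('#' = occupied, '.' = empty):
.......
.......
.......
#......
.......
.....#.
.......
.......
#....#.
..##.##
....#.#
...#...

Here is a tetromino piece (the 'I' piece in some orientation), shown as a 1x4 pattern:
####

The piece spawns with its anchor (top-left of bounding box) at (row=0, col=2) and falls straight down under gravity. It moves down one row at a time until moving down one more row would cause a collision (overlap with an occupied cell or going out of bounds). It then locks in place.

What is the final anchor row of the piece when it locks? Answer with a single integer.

Spawn at (row=0, col=2). Try each row:
  row 0: fits
  row 1: fits
  row 2: fits
  row 3: fits
  row 4: fits
  row 5: blocked -> lock at row 4

Answer: 4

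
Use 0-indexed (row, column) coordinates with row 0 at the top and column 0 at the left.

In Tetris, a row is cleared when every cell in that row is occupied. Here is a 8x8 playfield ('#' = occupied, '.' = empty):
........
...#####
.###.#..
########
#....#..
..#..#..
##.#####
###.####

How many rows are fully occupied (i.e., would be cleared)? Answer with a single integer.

Answer: 1

Derivation:
Check each row:
  row 0: 8 empty cells -> not full
  row 1: 3 empty cells -> not full
  row 2: 4 empty cells -> not full
  row 3: 0 empty cells -> FULL (clear)
  row 4: 6 empty cells -> not full
  row 5: 6 empty cells -> not full
  row 6: 1 empty cell -> not full
  row 7: 1 empty cell -> not full
Total rows cleared: 1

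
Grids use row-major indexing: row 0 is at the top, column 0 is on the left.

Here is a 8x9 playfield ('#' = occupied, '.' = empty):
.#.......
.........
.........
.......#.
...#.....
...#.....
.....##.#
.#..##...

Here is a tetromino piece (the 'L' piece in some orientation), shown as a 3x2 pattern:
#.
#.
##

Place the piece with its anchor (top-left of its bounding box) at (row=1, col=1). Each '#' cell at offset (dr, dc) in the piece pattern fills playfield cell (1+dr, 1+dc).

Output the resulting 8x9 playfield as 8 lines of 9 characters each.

Answer: .#.......
.#.......
.#.......
.##....#.
...#.....
...#.....
.....##.#
.#..##...

Derivation:
Fill (1+0,1+0) = (1,1)
Fill (1+1,1+0) = (2,1)
Fill (1+2,1+0) = (3,1)
Fill (1+2,1+1) = (3,2)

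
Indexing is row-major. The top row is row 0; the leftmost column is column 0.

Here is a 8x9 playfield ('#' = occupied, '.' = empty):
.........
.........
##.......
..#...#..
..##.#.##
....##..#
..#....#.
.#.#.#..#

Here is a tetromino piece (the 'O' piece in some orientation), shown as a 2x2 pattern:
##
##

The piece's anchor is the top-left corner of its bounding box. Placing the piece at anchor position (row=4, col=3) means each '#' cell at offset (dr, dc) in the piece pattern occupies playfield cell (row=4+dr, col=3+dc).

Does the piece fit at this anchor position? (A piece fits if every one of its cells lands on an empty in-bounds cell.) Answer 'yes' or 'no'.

Answer: no

Derivation:
Check each piece cell at anchor (4, 3):
  offset (0,0) -> (4,3): occupied ('#') -> FAIL
  offset (0,1) -> (4,4): empty -> OK
  offset (1,0) -> (5,3): empty -> OK
  offset (1,1) -> (5,4): occupied ('#') -> FAIL
All cells valid: no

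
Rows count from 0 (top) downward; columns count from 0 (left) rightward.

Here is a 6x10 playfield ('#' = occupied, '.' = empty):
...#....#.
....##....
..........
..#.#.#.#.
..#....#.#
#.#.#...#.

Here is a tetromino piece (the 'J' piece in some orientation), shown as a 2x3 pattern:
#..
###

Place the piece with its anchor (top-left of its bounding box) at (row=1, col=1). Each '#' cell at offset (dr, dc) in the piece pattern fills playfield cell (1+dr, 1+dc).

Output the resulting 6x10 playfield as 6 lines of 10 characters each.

Fill (1+0,1+0) = (1,1)
Fill (1+1,1+0) = (2,1)
Fill (1+1,1+1) = (2,2)
Fill (1+1,1+2) = (2,3)

Answer: ...#....#.
.#..##....
.###......
..#.#.#.#.
..#....#.#
#.#.#...#.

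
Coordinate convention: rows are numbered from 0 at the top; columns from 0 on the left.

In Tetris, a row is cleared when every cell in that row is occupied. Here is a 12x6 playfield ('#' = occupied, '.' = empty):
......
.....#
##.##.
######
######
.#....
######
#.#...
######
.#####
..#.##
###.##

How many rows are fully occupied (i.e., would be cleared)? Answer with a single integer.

Check each row:
  row 0: 6 empty cells -> not full
  row 1: 5 empty cells -> not full
  row 2: 2 empty cells -> not full
  row 3: 0 empty cells -> FULL (clear)
  row 4: 0 empty cells -> FULL (clear)
  row 5: 5 empty cells -> not full
  row 6: 0 empty cells -> FULL (clear)
  row 7: 4 empty cells -> not full
  row 8: 0 empty cells -> FULL (clear)
  row 9: 1 empty cell -> not full
  row 10: 3 empty cells -> not full
  row 11: 1 empty cell -> not full
Total rows cleared: 4

Answer: 4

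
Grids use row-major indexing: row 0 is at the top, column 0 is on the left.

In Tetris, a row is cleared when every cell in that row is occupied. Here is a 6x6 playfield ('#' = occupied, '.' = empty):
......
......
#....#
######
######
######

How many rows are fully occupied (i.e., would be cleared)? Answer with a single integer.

Answer: 3

Derivation:
Check each row:
  row 0: 6 empty cells -> not full
  row 1: 6 empty cells -> not full
  row 2: 4 empty cells -> not full
  row 3: 0 empty cells -> FULL (clear)
  row 4: 0 empty cells -> FULL (clear)
  row 5: 0 empty cells -> FULL (clear)
Total rows cleared: 3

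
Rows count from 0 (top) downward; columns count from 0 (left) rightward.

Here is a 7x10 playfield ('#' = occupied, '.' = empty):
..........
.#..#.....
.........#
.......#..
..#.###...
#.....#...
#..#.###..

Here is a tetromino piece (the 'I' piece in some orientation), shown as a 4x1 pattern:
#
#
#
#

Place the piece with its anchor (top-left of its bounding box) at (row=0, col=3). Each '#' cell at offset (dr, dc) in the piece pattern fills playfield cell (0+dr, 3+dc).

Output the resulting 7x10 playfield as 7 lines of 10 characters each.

Fill (0+0,3+0) = (0,3)
Fill (0+1,3+0) = (1,3)
Fill (0+2,3+0) = (2,3)
Fill (0+3,3+0) = (3,3)

Answer: ...#......
.#.##.....
...#.....#
...#...#..
..#.###...
#.....#...
#..#.###..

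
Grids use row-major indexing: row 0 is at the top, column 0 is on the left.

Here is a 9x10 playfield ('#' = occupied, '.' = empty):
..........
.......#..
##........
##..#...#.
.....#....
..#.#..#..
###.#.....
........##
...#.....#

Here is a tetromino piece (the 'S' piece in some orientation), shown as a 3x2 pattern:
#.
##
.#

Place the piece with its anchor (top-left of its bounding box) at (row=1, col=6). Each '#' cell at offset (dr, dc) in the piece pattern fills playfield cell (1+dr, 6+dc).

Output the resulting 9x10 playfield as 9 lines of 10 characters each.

Answer: ..........
......##..
##....##..
##..#..##.
.....#....
..#.#..#..
###.#.....
........##
...#.....#

Derivation:
Fill (1+0,6+0) = (1,6)
Fill (1+1,6+0) = (2,6)
Fill (1+1,6+1) = (2,7)
Fill (1+2,6+1) = (3,7)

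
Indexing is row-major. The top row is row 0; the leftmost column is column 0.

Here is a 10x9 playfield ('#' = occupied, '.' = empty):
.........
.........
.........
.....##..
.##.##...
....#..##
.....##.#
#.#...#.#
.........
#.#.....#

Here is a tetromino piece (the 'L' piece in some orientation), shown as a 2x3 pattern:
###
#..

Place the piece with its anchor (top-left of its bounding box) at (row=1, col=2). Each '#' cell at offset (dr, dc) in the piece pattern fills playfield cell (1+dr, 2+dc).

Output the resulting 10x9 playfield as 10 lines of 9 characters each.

Fill (1+0,2+0) = (1,2)
Fill (1+0,2+1) = (1,3)
Fill (1+0,2+2) = (1,4)
Fill (1+1,2+0) = (2,2)

Answer: .........
..###....
..#......
.....##..
.##.##...
....#..##
.....##.#
#.#...#.#
.........
#.#.....#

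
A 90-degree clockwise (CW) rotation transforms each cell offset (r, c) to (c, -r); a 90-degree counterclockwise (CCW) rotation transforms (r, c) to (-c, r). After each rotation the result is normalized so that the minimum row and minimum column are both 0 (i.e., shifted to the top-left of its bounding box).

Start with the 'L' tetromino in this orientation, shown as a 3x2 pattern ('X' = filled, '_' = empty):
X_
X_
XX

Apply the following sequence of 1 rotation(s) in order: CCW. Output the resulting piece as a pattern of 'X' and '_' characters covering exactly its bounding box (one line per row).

Answer: __X
XXX

Derivation:
Start:
X_
X_
XX
After rotation 1 (CCW):
__X
XXX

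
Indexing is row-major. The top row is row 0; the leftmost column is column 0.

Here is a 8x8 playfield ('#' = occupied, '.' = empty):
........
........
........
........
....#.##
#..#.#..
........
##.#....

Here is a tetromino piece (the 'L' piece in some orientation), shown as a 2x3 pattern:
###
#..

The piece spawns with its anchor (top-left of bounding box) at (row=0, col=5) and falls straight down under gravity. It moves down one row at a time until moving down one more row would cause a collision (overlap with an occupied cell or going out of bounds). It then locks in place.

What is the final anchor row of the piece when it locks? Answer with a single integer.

Answer: 3

Derivation:
Spawn at (row=0, col=5). Try each row:
  row 0: fits
  row 1: fits
  row 2: fits
  row 3: fits
  row 4: blocked -> lock at row 3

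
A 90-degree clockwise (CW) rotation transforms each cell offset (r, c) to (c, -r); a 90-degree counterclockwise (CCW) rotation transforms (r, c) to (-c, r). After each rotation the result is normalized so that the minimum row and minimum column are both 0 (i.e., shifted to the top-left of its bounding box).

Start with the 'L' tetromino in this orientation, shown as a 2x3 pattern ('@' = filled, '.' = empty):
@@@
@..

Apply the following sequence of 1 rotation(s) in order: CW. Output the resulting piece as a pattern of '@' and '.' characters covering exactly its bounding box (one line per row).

Answer: @@
.@
.@

Derivation:
Start:
@@@
@..
After rotation 1 (CW):
@@
.@
.@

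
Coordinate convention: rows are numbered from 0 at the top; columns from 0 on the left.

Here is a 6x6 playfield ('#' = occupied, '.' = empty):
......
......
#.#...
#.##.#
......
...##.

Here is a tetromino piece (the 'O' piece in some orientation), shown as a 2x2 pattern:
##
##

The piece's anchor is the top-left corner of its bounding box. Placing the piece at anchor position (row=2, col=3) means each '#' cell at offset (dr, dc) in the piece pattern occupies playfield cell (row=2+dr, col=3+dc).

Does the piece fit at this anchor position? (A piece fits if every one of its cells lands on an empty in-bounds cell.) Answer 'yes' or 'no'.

Answer: no

Derivation:
Check each piece cell at anchor (2, 3):
  offset (0,0) -> (2,3): empty -> OK
  offset (0,1) -> (2,4): empty -> OK
  offset (1,0) -> (3,3): occupied ('#') -> FAIL
  offset (1,1) -> (3,4): empty -> OK
All cells valid: no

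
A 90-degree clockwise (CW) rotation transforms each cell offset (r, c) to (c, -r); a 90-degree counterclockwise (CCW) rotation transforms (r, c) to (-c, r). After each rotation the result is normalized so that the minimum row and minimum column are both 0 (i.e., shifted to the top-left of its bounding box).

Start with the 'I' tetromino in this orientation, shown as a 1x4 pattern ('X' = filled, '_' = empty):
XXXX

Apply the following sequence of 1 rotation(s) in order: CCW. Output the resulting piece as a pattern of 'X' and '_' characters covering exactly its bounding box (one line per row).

Start:
XXXX
After rotation 1 (CCW):
X
X
X
X

Answer: X
X
X
X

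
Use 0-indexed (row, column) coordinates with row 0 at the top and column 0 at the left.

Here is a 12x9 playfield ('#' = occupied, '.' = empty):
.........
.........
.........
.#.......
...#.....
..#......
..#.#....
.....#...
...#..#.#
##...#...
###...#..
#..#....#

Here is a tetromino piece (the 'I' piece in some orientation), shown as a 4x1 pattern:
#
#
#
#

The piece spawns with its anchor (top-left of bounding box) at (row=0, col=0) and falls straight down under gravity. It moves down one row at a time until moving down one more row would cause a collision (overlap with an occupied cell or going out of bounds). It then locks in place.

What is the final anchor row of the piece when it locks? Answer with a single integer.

Answer: 5

Derivation:
Spawn at (row=0, col=0). Try each row:
  row 0: fits
  row 1: fits
  row 2: fits
  row 3: fits
  row 4: fits
  row 5: fits
  row 6: blocked -> lock at row 5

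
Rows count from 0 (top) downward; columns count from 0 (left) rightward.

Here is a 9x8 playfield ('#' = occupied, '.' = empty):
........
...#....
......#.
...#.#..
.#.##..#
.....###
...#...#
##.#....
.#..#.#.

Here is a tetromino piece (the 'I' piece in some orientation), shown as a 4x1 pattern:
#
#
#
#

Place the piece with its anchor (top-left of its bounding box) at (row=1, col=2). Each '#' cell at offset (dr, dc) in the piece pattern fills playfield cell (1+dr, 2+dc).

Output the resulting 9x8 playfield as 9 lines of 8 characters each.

Fill (1+0,2+0) = (1,2)
Fill (1+1,2+0) = (2,2)
Fill (1+2,2+0) = (3,2)
Fill (1+3,2+0) = (4,2)

Answer: ........
..##....
..#...#.
..##.#..
.####..#
.....###
...#...#
##.#....
.#..#.#.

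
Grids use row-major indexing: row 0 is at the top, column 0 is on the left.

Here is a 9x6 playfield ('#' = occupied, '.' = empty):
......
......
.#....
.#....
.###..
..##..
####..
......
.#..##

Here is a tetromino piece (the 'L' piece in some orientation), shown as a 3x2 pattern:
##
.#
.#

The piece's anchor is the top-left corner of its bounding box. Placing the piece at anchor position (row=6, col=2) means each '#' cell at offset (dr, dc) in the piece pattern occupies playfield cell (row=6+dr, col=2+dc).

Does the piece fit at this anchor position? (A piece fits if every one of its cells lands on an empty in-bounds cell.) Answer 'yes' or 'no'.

Check each piece cell at anchor (6, 2):
  offset (0,0) -> (6,2): occupied ('#') -> FAIL
  offset (0,1) -> (6,3): occupied ('#') -> FAIL
  offset (1,1) -> (7,3): empty -> OK
  offset (2,1) -> (8,3): empty -> OK
All cells valid: no

Answer: no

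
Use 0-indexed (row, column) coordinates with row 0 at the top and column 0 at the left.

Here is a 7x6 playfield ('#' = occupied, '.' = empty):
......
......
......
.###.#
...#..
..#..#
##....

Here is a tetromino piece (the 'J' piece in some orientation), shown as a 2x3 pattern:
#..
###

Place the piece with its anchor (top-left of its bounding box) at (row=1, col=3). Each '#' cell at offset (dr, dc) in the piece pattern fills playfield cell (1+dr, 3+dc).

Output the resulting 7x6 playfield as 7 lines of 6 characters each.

Answer: ......
...#..
...###
.###.#
...#..
..#..#
##....

Derivation:
Fill (1+0,3+0) = (1,3)
Fill (1+1,3+0) = (2,3)
Fill (1+1,3+1) = (2,4)
Fill (1+1,3+2) = (2,5)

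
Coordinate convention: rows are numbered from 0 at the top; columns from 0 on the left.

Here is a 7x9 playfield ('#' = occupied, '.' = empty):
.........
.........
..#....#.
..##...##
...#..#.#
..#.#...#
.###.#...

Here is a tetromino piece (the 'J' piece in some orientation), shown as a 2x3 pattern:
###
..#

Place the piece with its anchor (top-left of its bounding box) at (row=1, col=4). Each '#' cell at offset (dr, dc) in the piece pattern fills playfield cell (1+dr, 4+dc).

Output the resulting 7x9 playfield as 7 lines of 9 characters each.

Fill (1+0,4+0) = (1,4)
Fill (1+0,4+1) = (1,5)
Fill (1+0,4+2) = (1,6)
Fill (1+1,4+2) = (2,6)

Answer: .........
....###..
..#...##.
..##...##
...#..#.#
..#.#...#
.###.#...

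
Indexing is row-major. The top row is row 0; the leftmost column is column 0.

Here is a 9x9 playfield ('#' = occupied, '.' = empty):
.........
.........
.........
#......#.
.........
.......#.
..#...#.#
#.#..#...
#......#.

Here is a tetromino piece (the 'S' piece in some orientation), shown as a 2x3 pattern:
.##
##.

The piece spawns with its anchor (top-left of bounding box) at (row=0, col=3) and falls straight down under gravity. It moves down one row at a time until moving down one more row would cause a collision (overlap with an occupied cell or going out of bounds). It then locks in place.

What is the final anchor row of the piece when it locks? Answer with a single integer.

Answer: 6

Derivation:
Spawn at (row=0, col=3). Try each row:
  row 0: fits
  row 1: fits
  row 2: fits
  row 3: fits
  row 4: fits
  row 5: fits
  row 6: fits
  row 7: blocked -> lock at row 6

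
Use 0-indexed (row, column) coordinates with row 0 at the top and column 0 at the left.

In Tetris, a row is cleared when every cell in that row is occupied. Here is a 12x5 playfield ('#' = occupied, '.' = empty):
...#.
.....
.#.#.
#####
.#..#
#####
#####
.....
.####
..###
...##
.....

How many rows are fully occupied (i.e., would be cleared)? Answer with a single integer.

Check each row:
  row 0: 4 empty cells -> not full
  row 1: 5 empty cells -> not full
  row 2: 3 empty cells -> not full
  row 3: 0 empty cells -> FULL (clear)
  row 4: 3 empty cells -> not full
  row 5: 0 empty cells -> FULL (clear)
  row 6: 0 empty cells -> FULL (clear)
  row 7: 5 empty cells -> not full
  row 8: 1 empty cell -> not full
  row 9: 2 empty cells -> not full
  row 10: 3 empty cells -> not full
  row 11: 5 empty cells -> not full
Total rows cleared: 3

Answer: 3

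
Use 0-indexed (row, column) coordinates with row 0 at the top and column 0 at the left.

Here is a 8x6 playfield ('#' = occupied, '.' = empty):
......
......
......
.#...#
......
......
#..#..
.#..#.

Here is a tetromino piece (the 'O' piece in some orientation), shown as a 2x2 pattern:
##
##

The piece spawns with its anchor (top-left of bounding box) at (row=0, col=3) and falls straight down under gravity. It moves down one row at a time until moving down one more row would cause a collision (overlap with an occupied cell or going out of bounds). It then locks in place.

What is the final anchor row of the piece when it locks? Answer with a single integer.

Answer: 4

Derivation:
Spawn at (row=0, col=3). Try each row:
  row 0: fits
  row 1: fits
  row 2: fits
  row 3: fits
  row 4: fits
  row 5: blocked -> lock at row 4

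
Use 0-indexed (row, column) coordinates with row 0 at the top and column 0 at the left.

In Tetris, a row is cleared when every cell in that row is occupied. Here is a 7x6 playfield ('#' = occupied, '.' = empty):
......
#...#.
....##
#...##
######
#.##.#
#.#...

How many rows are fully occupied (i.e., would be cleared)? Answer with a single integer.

Check each row:
  row 0: 6 empty cells -> not full
  row 1: 4 empty cells -> not full
  row 2: 4 empty cells -> not full
  row 3: 3 empty cells -> not full
  row 4: 0 empty cells -> FULL (clear)
  row 5: 2 empty cells -> not full
  row 6: 4 empty cells -> not full
Total rows cleared: 1

Answer: 1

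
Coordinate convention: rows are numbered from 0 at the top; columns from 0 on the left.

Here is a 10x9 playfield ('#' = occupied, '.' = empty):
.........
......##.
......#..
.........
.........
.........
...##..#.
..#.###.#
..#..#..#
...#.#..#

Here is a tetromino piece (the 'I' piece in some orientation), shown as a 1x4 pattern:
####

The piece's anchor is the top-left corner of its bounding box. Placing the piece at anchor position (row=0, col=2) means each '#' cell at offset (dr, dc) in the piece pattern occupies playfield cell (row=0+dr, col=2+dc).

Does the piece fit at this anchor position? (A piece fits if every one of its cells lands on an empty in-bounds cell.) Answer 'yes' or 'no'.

Answer: yes

Derivation:
Check each piece cell at anchor (0, 2):
  offset (0,0) -> (0,2): empty -> OK
  offset (0,1) -> (0,3): empty -> OK
  offset (0,2) -> (0,4): empty -> OK
  offset (0,3) -> (0,5): empty -> OK
All cells valid: yes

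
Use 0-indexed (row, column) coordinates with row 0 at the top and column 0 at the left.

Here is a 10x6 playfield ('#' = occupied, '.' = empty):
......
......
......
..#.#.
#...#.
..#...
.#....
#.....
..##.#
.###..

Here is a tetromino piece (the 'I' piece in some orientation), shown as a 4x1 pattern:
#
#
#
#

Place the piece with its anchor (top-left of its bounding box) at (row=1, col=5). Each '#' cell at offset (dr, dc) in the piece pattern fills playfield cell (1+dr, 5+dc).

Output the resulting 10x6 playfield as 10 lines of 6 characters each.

Answer: ......
.....#
.....#
..#.##
#...##
..#...
.#....
#.....
..##.#
.###..

Derivation:
Fill (1+0,5+0) = (1,5)
Fill (1+1,5+0) = (2,5)
Fill (1+2,5+0) = (3,5)
Fill (1+3,5+0) = (4,5)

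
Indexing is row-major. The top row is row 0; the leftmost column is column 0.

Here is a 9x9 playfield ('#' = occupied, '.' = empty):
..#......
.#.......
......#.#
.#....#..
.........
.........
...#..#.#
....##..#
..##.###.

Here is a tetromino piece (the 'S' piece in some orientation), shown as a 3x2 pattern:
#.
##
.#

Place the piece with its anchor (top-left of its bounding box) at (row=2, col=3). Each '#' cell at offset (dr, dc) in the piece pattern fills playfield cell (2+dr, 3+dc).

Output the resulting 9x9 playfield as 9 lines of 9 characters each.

Fill (2+0,3+0) = (2,3)
Fill (2+1,3+0) = (3,3)
Fill (2+1,3+1) = (3,4)
Fill (2+2,3+1) = (4,4)

Answer: ..#......
.#.......
...#..#.#
.#.##.#..
....#....
.........
...#..#.#
....##..#
..##.###.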